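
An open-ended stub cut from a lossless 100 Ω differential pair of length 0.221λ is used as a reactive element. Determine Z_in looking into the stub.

βl = 2π × 0.221 = 79.6°
tan(βl) = 5.43
For an open-ended stub, Z_in = −jZ_0·cot(βl) = −jZ_0/tan(βl)

Z_in ≈ −j18.4 Ω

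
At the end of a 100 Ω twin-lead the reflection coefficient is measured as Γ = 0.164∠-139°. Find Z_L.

Z_L ≈ 76.4 − j16.9 Ω

Z_L = Z_0·(1 + Γ)/(1 − Γ) = 100·(0.876 − j0.108)/(1.12 + j0.108)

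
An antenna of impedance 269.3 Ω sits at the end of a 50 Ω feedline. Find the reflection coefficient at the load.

Γ = 0.687

Γ = (Z_L − Z_0)/(Z_L + Z_0) = (269.3 − 50)/(269.3 + 50) = 219.3/319.3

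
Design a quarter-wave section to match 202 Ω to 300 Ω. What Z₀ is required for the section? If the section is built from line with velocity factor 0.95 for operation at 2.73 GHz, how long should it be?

Z_qwt = √(Z_0·R_L) = √(300 × 202) = √60600
λ = 0.95·c/f = 0.104 m, so l = λ/4 = 0.0261 m

Z_qwt ≈ 246 Ω; length ≈ 2.61 cm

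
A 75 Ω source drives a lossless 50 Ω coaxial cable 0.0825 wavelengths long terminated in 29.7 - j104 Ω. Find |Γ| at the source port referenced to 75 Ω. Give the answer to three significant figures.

βl = 2π × 0.0825 = 29.7°
tan(βl) = 0.57
Z_in = Z_0·(Z_L + jZ_0·tanβl)/(Z_0 + jZ_L·tanβl) = 8.04 − j35.8 Ω
Γ_s = (Z_in − Z_s)/(Z_in + Z_s) = (-67 − j35.8)/(83 − j35.8), |Γ_s| = 0.84

|Γ| ≈ 0.84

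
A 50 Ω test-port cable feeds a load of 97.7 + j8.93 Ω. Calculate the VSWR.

VSWR ≈ 1.98

Γ = (Z_L − Z_0)/(Z_L + Z_0) = (47.7 + j8.93)/(147.7 + j8.93)
|Γ| = 48.5/148 = 0.328
VSWR = (1 + |Γ|)/(1 − |Γ|) = 1.33/0.672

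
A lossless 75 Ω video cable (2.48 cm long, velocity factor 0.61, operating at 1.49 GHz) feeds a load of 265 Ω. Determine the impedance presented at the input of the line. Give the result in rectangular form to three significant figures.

Z_in ≈ 23.1 − j21.3 Ω

λ = v/f = 0.61·c / 1.49 GHz = 0.123 m
βl = 2π·l/λ = 2π × 0.202 = 72.7°
tan(βl) = tan(72.7°) = 3.21
Z_in = Z_0·(Z_L + jZ_0·tanβl)/(Z_0 + jZ_L·tanβl)
     = 75·(265 + j241)/(75 + j850)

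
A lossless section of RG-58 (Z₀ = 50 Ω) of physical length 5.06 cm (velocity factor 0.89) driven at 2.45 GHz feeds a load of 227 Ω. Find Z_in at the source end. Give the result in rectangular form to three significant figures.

λ = v/f = 0.89·c / 2.45 GHz = 0.109 m
βl = 2π·l/λ = 2π × 0.464 = 167°
tan(βl) = tan(167°) = -0.228
Z_in = Z_0·(Z_L + jZ_0·tanβl)/(Z_0 + jZ_L·tanβl)
     = 50·(227 − j11.4)/(50 − j51.8)

Z_in ≈ 115 + j108 Ω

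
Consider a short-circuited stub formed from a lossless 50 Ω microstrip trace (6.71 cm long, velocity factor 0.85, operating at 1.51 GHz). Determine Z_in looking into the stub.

λ = v/f = 0.85·c / 1.51 GHz = 0.169 m
βl = 2π·l/λ = 2π × 0.397 = 143°
tan(βl) = -0.752
For a short-circuited stub, Z_in = jZ_0·tan(βl)

Z_in ≈ −j37.6 Ω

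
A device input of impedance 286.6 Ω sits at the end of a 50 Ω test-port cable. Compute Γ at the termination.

Γ = 0.703

Γ = (Z_L − Z_0)/(Z_L + Z_0) = (286.6 − 50)/(286.6 + 50) = 236.6/336.6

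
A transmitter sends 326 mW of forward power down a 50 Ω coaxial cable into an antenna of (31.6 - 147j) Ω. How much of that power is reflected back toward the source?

|Γ| = |(-18.4 − j147)/(81.6 − j147)| = 0.881
|Γ|² = 0.776
P_refl = |Γ|²·P_inc = 253 mW, P_del = (1 − |Γ|²)·P_inc = 72.9 mW

P_reflected ≈ 253 mW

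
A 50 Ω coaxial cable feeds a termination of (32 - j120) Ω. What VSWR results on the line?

VSWR ≈ 11.1

Γ = (Z_L − Z_0)/(Z_L + Z_0) = (-18 − j120)/(82 − j120)
|Γ| = 121/145 = 0.835
VSWR = (1 + |Γ|)/(1 − |Γ|) = 1.83/0.165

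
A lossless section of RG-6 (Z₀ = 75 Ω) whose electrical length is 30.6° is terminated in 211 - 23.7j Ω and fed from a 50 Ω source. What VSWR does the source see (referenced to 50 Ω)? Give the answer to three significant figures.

VSWR ≈ 3.61

tan(βl) = 0.591
Z_in = Z_0·(Z_L + jZ_0·tanβl)/(Z_0 + jZ_L·tanβl) = 68.2 − j78.2 Ω
Γ_s = (Z_in − Z_s)/(Z_in + Z_s) = (18.2 − j78.2)/(118 − j78.2), |Γ_s| = 0.566
VSWR = (1 + |Γ_s|)/(1 − |Γ_s|)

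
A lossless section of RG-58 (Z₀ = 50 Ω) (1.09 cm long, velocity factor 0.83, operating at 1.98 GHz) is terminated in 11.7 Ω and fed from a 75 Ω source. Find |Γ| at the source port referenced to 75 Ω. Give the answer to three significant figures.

|Γ| ≈ 0.691

λ = v/f = 0.83·c / 1.98 GHz = 0.126 m
βl = 2π·l/λ = 2π × 0.0867 = 31.2°
tan(βl) = 0.606
Z_in = Z_0·(Z_L + jZ_0·tanβl)/(Z_0 + jZ_L·tanβl) = 15.7 + j28.1 Ω
Γ_s = (Z_in − Z_s)/(Z_in + Z_s) = (-59.3 + j28.1)/(90.7 + j28.1), |Γ_s| = 0.691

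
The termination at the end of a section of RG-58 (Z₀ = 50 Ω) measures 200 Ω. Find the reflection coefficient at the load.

Γ = (Z_L − Z_0)/(Z_L + Z_0) = (200 − 50)/(200 + 50) = 150/250

Γ = 0.6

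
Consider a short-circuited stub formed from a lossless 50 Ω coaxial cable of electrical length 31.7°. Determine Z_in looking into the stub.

tan(βl) = 0.618
For a short-circuited stub, Z_in = jZ_0·tan(βl)

Z_in ≈ +j30.9 Ω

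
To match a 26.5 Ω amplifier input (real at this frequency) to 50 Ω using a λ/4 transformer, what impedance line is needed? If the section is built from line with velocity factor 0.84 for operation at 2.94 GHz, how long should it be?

Z_qwt = √(Z_0·R_L) = √(50 × 26.5) = √1325
λ = 0.84·c/f = 0.0857 m, so l = λ/4 = 0.0214 m

Z_qwt ≈ 36.4 Ω; length ≈ 2.14 cm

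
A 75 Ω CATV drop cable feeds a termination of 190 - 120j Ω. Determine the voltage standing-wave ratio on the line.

Γ = (Z_L − Z_0)/(Z_L + Z_0) = (115 − j120)/(265 − j120)
|Γ| = 166/291 = 0.571
VSWR = (1 + |Γ|)/(1 − |Γ|) = 1.57/0.429

VSWR ≈ 3.67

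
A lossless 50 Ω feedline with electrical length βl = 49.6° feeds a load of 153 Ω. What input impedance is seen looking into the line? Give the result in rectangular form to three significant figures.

Z_in ≈ 26.2 − j35.3 Ω

tan(βl) = tan(49.6°) = 1.17
Z_in = Z_0·(Z_L + jZ_0·tanβl)/(Z_0 + jZ_L·tanβl)
     = 50·(153 + j58.7)/(50 + j180)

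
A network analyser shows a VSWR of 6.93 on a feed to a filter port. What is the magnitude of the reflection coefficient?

|Γ| ≈ 0.748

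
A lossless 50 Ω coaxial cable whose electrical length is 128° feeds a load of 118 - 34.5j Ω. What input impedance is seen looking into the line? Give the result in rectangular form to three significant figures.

tan(βl) = tan(128°) = -1.28
Z_in = Z_0·(Z_L + jZ_0·tanβl)/(Z_0 + jZ_L·tanβl)
     = 50·(118 − j98.5)/(5.84 − j151)

Z_in ≈ 34.1 + j37.7 Ω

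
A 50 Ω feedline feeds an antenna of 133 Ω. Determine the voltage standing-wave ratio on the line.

VSWR ≈ 2.66

Γ = (133 − 50)/(133 + 50) = 0.454
VSWR = (1 + 0.454)/(1 − 0.454)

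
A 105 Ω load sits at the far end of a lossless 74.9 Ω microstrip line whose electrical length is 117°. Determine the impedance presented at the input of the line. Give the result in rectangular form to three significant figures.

tan(βl) = tan(117°) = -1.96
Z_in = Z_0·(Z_L + jZ_0·tanβl)/(Z_0 + jZ_L·tanβl)
     = 74.9·(105 − j147)/(74.9 − j206)

Z_in ≈ 59.4 + j16.6 Ω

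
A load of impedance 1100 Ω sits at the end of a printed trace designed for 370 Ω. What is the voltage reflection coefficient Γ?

Γ = 0.497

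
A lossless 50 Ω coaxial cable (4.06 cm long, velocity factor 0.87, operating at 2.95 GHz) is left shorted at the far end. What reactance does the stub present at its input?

X_in ≈ -13.2 Ω (capacitive)

λ = v/f = 0.87·c / 2.95 GHz = 0.0885 m
βl = 2π·l/λ = 2π × 0.459 = 165°
tan(βl) = -0.264
For a shorted stub, Z_in = jZ_0·tan(βl)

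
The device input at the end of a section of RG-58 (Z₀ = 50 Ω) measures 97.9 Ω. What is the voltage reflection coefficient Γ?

Γ = (Z_L − Z_0)/(Z_L + Z_0) = (97.9 − 50)/(97.9 + 50) = 47.9/147.9

Γ = 0.324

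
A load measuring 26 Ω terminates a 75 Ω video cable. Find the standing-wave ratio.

VSWR ≈ 2.88

For a purely resistive load, VSWR = R_L/Z_0 or Z_0/R_L (whichever > 1) = 75/26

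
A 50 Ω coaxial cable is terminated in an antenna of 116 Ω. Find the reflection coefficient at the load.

Γ = 0.398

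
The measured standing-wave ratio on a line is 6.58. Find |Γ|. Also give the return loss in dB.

|Γ| = (S − 1)/(S + 1) = (6.58 − 1)/(6.58 + 1) = 5.58/7.58
RL = −20·log₁₀|Γ| = −20·log₁₀(0.736)

|Γ| ≈ 0.736; return loss ≈ 2.66 dB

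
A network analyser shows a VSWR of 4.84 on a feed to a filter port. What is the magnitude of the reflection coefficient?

|Γ| ≈ 0.658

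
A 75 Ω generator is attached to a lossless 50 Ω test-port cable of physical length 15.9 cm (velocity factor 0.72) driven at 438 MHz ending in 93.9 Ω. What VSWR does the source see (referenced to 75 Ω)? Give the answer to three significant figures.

λ = v/f = 0.72·c / 438 MHz = 0.493 m
βl = 2π·l/λ = 2π × 0.322 = 116°
tan(βl) = -2.04
Z_in = Z_0·(Z_L + jZ_0·tanβl)/(Z_0 + jZ_L·tanβl) = 30.9 + j16.4 Ω
Γ_s = (Z_in − Z_s)/(Z_in + Z_s) = (-44.1 + j16.4)/(106 + j16.4), |Γ_s| = 0.439
VSWR = (1 + |Γ_s|)/(1 − |Γ_s|)

VSWR ≈ 2.57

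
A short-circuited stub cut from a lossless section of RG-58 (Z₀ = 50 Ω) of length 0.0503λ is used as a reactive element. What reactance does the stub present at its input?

βl = 2π × 0.0503 = 18.1°
tan(βl) = 0.327
For a short-circuited stub, Z_in = jZ_0·tan(βl)

X_in ≈ 16.4 Ω (inductive)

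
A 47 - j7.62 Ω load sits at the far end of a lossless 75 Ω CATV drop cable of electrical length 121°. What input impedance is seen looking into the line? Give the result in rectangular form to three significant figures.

tan(βl) = tan(121°) = -1.66
Z_in = Z_0·(Z_L + jZ_0·tanβl)/(Z_0 + jZ_L·tanβl)
     = 75·(47 − j132)/(62.3 − j78.2)

Z_in ≈ 99.6 − j34.3 Ω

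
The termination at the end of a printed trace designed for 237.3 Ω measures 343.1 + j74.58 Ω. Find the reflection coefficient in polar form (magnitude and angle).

Γ = (Z_L − Z_0)/(Z_L + Z_0) = (105.8 + j74.58)/(580.4 + j74.58)
|Γ| = 129/585 = 0.221

Γ ≈ 0.221 ∠ 27.9°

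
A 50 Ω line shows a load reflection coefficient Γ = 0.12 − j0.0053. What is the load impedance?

Z_L = Z_0·(1 + Γ)/(1 − Γ) = 50·(1.12 − j0.0053)/(0.88 + j0.0053)

Z_L ≈ 63.6 − j0.684 Ω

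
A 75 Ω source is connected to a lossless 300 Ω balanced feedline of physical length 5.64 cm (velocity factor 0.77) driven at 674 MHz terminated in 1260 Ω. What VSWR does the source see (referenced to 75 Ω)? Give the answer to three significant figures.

λ = v/f = 0.77·c / 674 MHz = 0.343 m
βl = 2π·l/λ = 2π × 0.165 = 59.2°
tan(βl) = 1.68
Z_in = Z_0·(Z_L + jZ_0·tanβl)/(Z_0 + jZ_L·tanβl) = 94.8 − j165 Ω
Γ_s = (Z_in − Z_s)/(Z_in + Z_s) = (19.8 − j165)/(170 − j165), |Γ_s| = 0.702
VSWR = (1 + |Γ_s|)/(1 − |Γ_s|)

VSWR ≈ 5.71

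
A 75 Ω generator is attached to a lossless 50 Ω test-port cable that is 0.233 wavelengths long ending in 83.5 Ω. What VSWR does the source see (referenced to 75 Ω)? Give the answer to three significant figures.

βl = 2π × 0.233 = 83.9°
tan(βl) = 9.33
Z_in = Z_0·(Z_L + jZ_0·tanβl)/(Z_0 + jZ_L·tanβl) = 30.2 − j3.42 Ω
Γ_s = (Z_in − Z_s)/(Z_in + Z_s) = (-44.8 − j3.42)/(105 − j3.42), |Γ_s| = 0.427
VSWR = (1 + |Γ_s|)/(1 − |Γ_s|)

VSWR ≈ 2.49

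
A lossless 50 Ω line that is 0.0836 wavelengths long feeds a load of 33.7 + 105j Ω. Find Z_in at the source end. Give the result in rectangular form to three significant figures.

Z_in ≈ 225 − j212 Ω

βl = 2π × 0.0836 = 30.1°
tan(βl) = tan(30.1°) = 0.58
Z_in = Z_0·(Z_L + jZ_0·tanβl)/(Z_0 + jZ_L·tanβl)
     = 50·(33.7 + j134)/(-10.9 + j19.5)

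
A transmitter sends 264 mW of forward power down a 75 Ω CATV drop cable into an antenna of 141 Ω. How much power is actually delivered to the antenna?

P_delivered ≈ 239 mW

Γ = (141 − 75)/(141 + 75) = 0.306
|Γ|² = 0.0934
P_refl = |Γ|²·P_inc = 24.6 mW, P_del = (1 − |Γ|²)·P_inc = 239 mW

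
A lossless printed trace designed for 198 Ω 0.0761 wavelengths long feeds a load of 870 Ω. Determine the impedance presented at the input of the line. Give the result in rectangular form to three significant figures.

Z_in ≈ 178 − j304 Ω

βl = 2π × 0.0761 = 27.4°
tan(βl) = tan(27.4°) = 0.518
Z_in = Z_0·(Z_L + jZ_0·tanβl)/(Z_0 + jZ_L·tanβl)
     = 198·(870 + j103)/(198 + j451)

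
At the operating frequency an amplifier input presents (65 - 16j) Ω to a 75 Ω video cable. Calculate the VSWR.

Γ = (Z_L − Z_0)/(Z_L + Z_0) = (-10 − j16)/(140 − j16)
|Γ| = 18.9/141 = 0.134
VSWR = (1 + |Γ|)/(1 − |Γ|) = 1.13/0.866

VSWR ≈ 1.31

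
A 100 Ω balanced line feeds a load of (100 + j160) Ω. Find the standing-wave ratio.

VSWR ≈ 4.33

Γ = (Z_L − Z_0)/(Z_L + Z_0) = (0 + j160)/(200 + j160)
|Γ| = 160/256 = 0.625
VSWR = (1 + |Γ|)/(1 − |Γ|) = 1.62/0.375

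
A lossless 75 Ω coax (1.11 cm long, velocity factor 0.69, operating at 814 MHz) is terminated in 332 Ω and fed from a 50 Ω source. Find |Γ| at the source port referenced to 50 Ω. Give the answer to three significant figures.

|Γ| ≈ 0.729

λ = v/f = 0.69·c / 814 MHz = 0.254 m
βl = 2π·l/λ = 2π × 0.0436 = 15.7°
tan(βl) = 0.281
Z_in = Z_0·(Z_L + jZ_0·tanβl)/(Z_0 + jZ_L·tanβl) = 140 − j154 Ω
Γ_s = (Z_in − Z_s)/(Z_in + Z_s) = (90.4 − j154)/(190 − j154), |Γ_s| = 0.729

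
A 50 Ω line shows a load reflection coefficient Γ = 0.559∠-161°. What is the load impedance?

Z_L ≈ 14.5 − j7.68 Ω

Z_L = Z_0·(1 + Γ)/(1 − Γ) = 50·(0.471 − j0.182)/(1.53 + j0.182)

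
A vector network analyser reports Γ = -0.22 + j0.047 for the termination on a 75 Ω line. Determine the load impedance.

Z_L = Z_0·(1 + Γ)/(1 − Γ) = 75·(0.78 + j0.047)/(1.22 − j0.047)

Z_L ≈ 47.8 + j4.73 Ω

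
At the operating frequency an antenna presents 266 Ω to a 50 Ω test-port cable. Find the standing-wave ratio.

VSWR ≈ 5.32

For a purely resistive load, VSWR = R_L/Z_0 or Z_0/R_L (whichever > 1) = 266/50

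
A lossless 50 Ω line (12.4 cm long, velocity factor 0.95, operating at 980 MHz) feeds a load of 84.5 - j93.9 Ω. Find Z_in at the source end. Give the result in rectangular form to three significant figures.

λ = v/f = 0.95·c / 980 MHz = 0.291 m
βl = 2π·l/λ = 2π × 0.426 = 153°
tan(βl) = tan(153°) = -0.499
Z_in = Z_0·(Z_L + jZ_0·tanβl)/(Z_0 + jZ_L·tanβl)
     = 50·(84.5 − j119)/(3.18 − j42.1)

Z_in ≈ 148 + j89.1 Ω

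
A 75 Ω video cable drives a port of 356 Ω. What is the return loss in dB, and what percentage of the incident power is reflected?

Γ = (356 − 75)/(356 + 75) = 0.652
RL = −20·log₁₀(0.652) = 3.72 dB
P_refl/P_inc = |Γ|² = 0.425

RL ≈ 3.72 dB; 42.5% of incident power reflected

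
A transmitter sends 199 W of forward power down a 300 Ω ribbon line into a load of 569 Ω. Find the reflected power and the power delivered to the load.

P_reflected ≈ 19.1 W; P_delivered ≈ 180 W

Γ = (569 − 300)/(569 + 300) = 0.31
|Γ|² = 0.0958
P_refl = |Γ|²·P_inc = 19.1 W, P_del = (1 − |Γ|²)·P_inc = 180 W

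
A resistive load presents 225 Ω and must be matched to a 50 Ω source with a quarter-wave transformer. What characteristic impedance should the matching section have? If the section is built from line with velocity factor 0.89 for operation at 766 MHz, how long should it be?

Z_qwt ≈ 106 Ω; length ≈ 8.71 cm

Z_qwt = √(Z_0·R_L) = √(50 × 225) = √11250
λ = 0.89·c/f = 0.349 m, so l = λ/4 = 0.0871 m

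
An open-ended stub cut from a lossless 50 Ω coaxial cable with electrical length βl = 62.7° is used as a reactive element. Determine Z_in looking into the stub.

Z_in ≈ −j25.8 Ω

tan(βl) = 1.94
For an open-ended stub, Z_in = −jZ_0·cot(βl) = −jZ_0/tan(βl)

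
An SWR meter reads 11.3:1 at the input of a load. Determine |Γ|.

|Γ| ≈ 0.837

|Γ| = (S − 1)/(S + 1) = (11.3 − 1)/(11.3 + 1) = 10.3/12.3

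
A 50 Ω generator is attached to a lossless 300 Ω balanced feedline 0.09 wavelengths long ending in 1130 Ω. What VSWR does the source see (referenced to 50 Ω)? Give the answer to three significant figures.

βl = 2π × 0.09 = 32.4°
tan(βl) = 0.635
Z_in = Z_0·(Z_L + jZ_0·tanβl)/(Z_0 + jZ_L·tanβl) = 236 − j374 Ω
Γ_s = (Z_in − Z_s)/(Z_in + Z_s) = (186 − j374)/(286 − j374), |Γ_s| = 0.887
VSWR = (1 + |Γ_s|)/(1 − |Γ_s|)

VSWR ≈ 16.7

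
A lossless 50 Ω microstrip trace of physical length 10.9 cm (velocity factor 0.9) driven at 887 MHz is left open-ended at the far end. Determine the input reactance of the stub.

X_in ≈ 40.4 Ω (inductive)

λ = v/f = 0.9·c / 887 MHz = 0.304 m
βl = 2π·l/λ = 2π × 0.358 = 129°
tan(βl) = -1.24
For an open-ended stub, Z_in = −jZ_0·cot(βl) = −jZ_0/tan(βl)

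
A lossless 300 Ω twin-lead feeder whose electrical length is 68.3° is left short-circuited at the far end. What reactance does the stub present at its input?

tan(βl) = 2.51
For a short-circuited stub, Z_in = jZ_0·tan(βl)

X_in ≈ 754 Ω (inductive)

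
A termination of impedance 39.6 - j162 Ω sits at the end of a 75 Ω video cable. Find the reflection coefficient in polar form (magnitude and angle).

Γ = (Z_L − Z_0)/(Z_L + Z_0) = (-35.4 − j162)/(114.6 − j162)
|Γ| = 166/198 = 0.836

Γ ≈ 0.836 ∠ -47.6°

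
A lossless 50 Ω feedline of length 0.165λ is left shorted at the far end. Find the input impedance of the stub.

Z_in ≈ +j84.5 Ω

βl = 2π × 0.165 = 59.4°
tan(βl) = 1.69
For a shorted stub, Z_in = jZ_0·tan(βl)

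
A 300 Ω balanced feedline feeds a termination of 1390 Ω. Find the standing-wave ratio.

VSWR ≈ 4.63

Γ = (1390 − 300)/(1390 + 300) = 0.645
VSWR = (1 + 0.645)/(1 − 0.645)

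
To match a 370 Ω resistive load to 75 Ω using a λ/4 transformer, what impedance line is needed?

Z_qwt ≈ 167 Ω

Z_qwt = √(Z_0·R_L) = √(75 × 370) = √27750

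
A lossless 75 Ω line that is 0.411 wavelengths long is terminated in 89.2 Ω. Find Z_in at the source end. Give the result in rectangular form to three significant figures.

Z_in ≈ 79.9 + j12.5 Ω

βl = 2π × 0.411 = 148°
tan(βl) = tan(148°) = -0.626
Z_in = Z_0·(Z_L + jZ_0·tanβl)/(Z_0 + jZ_L·tanβl)
     = 75·(89.2 − j46.9)/(75 − j55.8)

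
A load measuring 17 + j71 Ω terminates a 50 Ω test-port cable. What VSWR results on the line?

VSWR ≈ 9.1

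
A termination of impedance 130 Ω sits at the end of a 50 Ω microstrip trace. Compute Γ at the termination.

Γ = (Z_L − Z_0)/(Z_L + Z_0) = (130 − 50)/(130 + 50) = 80/180

Γ = 0.444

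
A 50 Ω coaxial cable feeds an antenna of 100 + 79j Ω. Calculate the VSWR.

VSWR ≈ 3.46

Γ = (Z_L − Z_0)/(Z_L + Z_0) = (50 + j79)/(150 + j79)
|Γ| = 93.5/170 = 0.551
VSWR = (1 + |Γ|)/(1 − |Γ|) = 1.55/0.449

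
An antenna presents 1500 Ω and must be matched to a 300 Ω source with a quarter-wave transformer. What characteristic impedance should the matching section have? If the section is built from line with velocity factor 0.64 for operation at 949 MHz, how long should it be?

Z_qwt = √(Z_0·R_L) = √(300 × 1500) = √450000
λ = 0.64·c/f = 0.202 m, so l = λ/4 = 0.0506 m

Z_qwt ≈ 671 Ω; length ≈ 5.06 cm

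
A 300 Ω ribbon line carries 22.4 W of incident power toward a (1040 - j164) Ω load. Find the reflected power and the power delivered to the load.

P_reflected ≈ 7.06 W; P_delivered ≈ 15.3 W

|Γ| = |(740 − j164)/(1340 − j164)| = 0.561
|Γ|² = 0.315
P_refl = |Γ|²·P_inc = 7.06 W, P_del = (1 − |Γ|²)·P_inc = 15.3 W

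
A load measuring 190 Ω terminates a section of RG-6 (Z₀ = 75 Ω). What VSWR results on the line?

For a purely resistive load, VSWR = R_L/Z_0 or Z_0/R_L (whichever > 1) = 190/75

VSWR ≈ 2.53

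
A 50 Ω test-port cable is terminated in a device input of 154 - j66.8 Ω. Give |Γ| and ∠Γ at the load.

Γ ≈ 0.576 ∠ -14.6°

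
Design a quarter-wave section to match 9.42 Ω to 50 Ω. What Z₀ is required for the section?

Z_qwt ≈ 21.7 Ω

Z_qwt = √(Z_0·R_L) = √(50 × 9.42) = √471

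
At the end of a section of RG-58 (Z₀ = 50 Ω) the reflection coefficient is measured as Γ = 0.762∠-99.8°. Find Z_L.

Z_L = Z_0·(1 + Γ)/(1 − Γ) = 50·(0.87 − j0.751)/(1.13 + j0.751)

Z_L ≈ 11.4 − j40.8 Ω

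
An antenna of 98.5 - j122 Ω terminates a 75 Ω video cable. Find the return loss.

RL ≈ 4.65 dB

Γ = (23.5 − j122)/(173.5 − j122), |Γ| = 0.586
RL = −20·log₁₀|Γ| = −20·log₁₀(0.586)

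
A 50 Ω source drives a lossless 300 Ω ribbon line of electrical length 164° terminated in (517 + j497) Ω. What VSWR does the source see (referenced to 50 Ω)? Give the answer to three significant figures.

VSWR ≈ 15.7

tan(βl) = -0.287
Z_in = Z_0·(Z_L + jZ_0·tanβl)/(Z_0 + jZ_L·tanβl) = 231 + j356 Ω
Γ_s = (Z_in − Z_s)/(Z_in + Z_s) = (181 + j356)/(281 + j356), |Γ_s| = 0.881
VSWR = (1 + |Γ_s|)/(1 − |Γ_s|)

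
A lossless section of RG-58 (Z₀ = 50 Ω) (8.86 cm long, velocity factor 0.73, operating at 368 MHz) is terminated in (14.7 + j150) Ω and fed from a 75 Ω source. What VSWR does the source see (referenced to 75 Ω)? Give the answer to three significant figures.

λ = v/f = 0.73·c / 368 MHz = 0.595 m
βl = 2π·l/λ = 2π × 0.149 = 53.6°
tan(βl) = 1.36
Z_in = Z_0·(Z_L + jZ_0·tanβl)/(Z_0 + jZ_L·tanβl) = 4.36 − j70.4 Ω
Γ_s = (Z_in − Z_s)/(Z_in + Z_s) = (-70.6 − j70.4)/(79.4 − j70.4), |Γ_s| = 0.94
VSWR = (1 + |Γ_s|)/(1 − |Γ_s|)

VSWR ≈ 32.4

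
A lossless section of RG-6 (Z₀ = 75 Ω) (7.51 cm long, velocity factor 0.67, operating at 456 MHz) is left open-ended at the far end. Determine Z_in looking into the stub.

λ = v/f = 0.67·c / 456 MHz = 0.441 m
βl = 2π·l/λ = 2π × 0.17 = 61.3°
tan(βl) = 1.83
For an open-ended stub, Z_in = −jZ_0·cot(βl) = −jZ_0/tan(βl)

Z_in ≈ −j41 Ω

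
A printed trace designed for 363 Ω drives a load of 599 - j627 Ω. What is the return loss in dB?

RL ≈ 4.68 dB

Γ = (236 − j627)/(962 − j627), |Γ| = 0.583
RL = −20·log₁₀|Γ| = −20·log₁₀(0.583)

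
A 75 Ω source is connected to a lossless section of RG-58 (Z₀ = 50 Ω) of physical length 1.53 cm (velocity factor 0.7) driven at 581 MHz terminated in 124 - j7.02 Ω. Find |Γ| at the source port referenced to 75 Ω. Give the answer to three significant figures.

|Γ| ≈ 0.304

λ = v/f = 0.7·c / 581 MHz = 0.361 m
βl = 2π·l/λ = 2π × 0.0423 = 15.2°
tan(βl) = 0.272
Z_in = Z_0·(Z_L + jZ_0·tanβl)/(Z_0 + jZ_L·tanβl) = 86.8 − j50.1 Ω
Γ_s = (Z_in − Z_s)/(Z_in + Z_s) = (11.8 − j50.1)/(162 − j50.1), |Γ_s| = 0.304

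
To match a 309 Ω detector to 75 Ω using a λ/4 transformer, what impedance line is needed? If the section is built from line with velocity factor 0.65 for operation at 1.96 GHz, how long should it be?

Z_qwt = √(Z_0·R_L) = √(75 × 309) = √23180
λ = 0.65·c/f = 0.0995 m, so l = λ/4 = 0.0249 m

Z_qwt ≈ 152 Ω; length ≈ 2.49 cm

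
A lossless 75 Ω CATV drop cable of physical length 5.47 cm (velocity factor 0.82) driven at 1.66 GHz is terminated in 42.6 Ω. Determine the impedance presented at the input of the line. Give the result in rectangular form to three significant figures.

λ = v/f = 0.82·c / 1.66 GHz = 0.148 m
βl = 2π·l/λ = 2π × 0.369 = 133°
tan(βl) = tan(133°) = -1.08
Z_in = Z_0·(Z_L + jZ_0·tanβl)/(Z_0 + jZ_L·tanβl)
     = 75·(42.6 − j80.8)/(75 − j45.9)

Z_in ≈ 67 − j39.8 Ω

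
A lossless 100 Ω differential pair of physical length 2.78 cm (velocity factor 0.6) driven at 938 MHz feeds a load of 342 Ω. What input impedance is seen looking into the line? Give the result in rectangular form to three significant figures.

λ = v/f = 0.6·c / 938 MHz = 0.192 m
βl = 2π·l/λ = 2π × 0.145 = 52.2°
tan(βl) = tan(52.2°) = 1.29
Z_in = Z_0·(Z_L + jZ_0·tanβl)/(Z_0 + jZ_L·tanβl)
     = 100·(342 + j129)/(100 + j440)

Z_in ≈ 44.6 − j67.6 Ω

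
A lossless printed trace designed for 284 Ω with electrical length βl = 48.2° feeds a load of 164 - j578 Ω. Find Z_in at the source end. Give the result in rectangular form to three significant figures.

Z_in ≈ 33.1 − j86 Ω

tan(βl) = tan(48.2°) = 1.12
Z_in = Z_0·(Z_L + jZ_0·tanβl)/(Z_0 + jZ_L·tanβl)
     = 284·(164 − j260)/(930 + j183)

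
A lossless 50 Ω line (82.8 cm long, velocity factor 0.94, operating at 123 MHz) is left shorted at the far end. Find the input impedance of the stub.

Z_in ≈ −j59.6 Ω

λ = v/f = 0.94·c / 123 MHz = 2.29 m
βl = 2π·l/λ = 2π × 0.361 = 130°
tan(βl) = -1.19
For a shorted stub, Z_in = jZ_0·tan(βl)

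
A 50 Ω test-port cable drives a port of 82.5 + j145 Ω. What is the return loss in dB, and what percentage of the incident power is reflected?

RL ≈ 2.42 dB; 57.2% of incident power reflected

Γ = (32.5 + j145)/(132.5 + j145), |Γ| = 0.757
RL = −20·log₁₀(0.757) = 2.42 dB
P_refl/P_inc = |Γ|² = 0.572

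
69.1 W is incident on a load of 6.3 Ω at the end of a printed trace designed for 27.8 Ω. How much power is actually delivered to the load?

P_delivered ≈ 41.6 W

Γ = (6.3 − 27.8)/(6.3 + 27.8) = -0.63
|Γ|² = 0.398
P_refl = |Γ|²·P_inc = 27.5 W, P_del = (1 − |Γ|²)·P_inc = 41.6 W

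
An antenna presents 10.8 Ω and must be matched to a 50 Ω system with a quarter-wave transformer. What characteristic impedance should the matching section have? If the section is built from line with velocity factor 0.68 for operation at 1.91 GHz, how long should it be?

Z_qwt = √(Z_0·R_L) = √(50 × 10.8) = √540
λ = 0.68·c/f = 0.107 m, so l = λ/4 = 0.0267 m

Z_qwt ≈ 23.2 Ω; length ≈ 2.67 cm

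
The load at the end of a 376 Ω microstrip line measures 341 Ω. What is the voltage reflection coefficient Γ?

Γ = -0.0488

Γ = (Z_L − Z_0)/(Z_L + Z_0) = (341 − 376)/(341 + 376) = -35/717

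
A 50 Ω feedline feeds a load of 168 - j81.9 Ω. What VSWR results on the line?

VSWR ≈ 4.22

Γ = (Z_L − Z_0)/(Z_L + Z_0) = (118 − j81.9)/(218 − j81.9)
|Γ| = 144/233 = 0.617
VSWR = (1 + |Γ|)/(1 − |Γ|) = 1.62/0.383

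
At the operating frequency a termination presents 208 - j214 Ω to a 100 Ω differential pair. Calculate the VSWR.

Γ = (Z_L − Z_0)/(Z_L + Z_0) = (108 − j214)/(308 − j214)
|Γ| = 240/375 = 0.639
VSWR = (1 + |Γ|)/(1 − |Γ|) = 1.64/0.361

VSWR ≈ 4.54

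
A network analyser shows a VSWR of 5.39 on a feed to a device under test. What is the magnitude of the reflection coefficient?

|Γ| = (S − 1)/(S + 1) = (5.39 − 1)/(5.39 + 1) = 4.39/6.39

|Γ| ≈ 0.687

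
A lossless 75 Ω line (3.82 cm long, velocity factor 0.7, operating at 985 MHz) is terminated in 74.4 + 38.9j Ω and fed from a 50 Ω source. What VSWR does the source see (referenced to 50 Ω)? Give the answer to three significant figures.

λ = v/f = 0.7·c / 985 MHz = 0.213 m
βl = 2π·l/λ = 2π × 0.179 = 64.5°
tan(βl) = 2.1
Z_in = Z_0·(Z_L + jZ_0·tanβl)/(Z_0 + jZ_L·tanβl) = 92.6 − j39.7 Ω
Γ_s = (Z_in − Z_s)/(Z_in + Z_s) = (42.6 − j39.7)/(143 − j39.7), |Γ_s| = 0.393
VSWR = (1 + |Γ_s|)/(1 − |Γ_s|)

VSWR ≈ 2.3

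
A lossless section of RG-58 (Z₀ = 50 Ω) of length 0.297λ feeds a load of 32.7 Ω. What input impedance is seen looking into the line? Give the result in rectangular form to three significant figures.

βl = 2π × 0.297 = 107°
tan(βl) = tan(107°) = -3.29
Z_in = Z_0·(Z_L + jZ_0·tanβl)/(Z_0 + jZ_L·tanβl)
     = 50·(32.7 − j164)/(50 − j107)

Z_in ≈ 68.7 − j16.7 Ω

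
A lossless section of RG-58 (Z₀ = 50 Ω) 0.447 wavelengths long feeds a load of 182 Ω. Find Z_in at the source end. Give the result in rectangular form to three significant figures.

βl = 2π × 0.447 = 161°
tan(βl) = tan(161°) = -0.346
Z_in = Z_0·(Z_L + jZ_0·tanβl)/(Z_0 + jZ_L·tanβl)
     = 50·(182 − j17.3)/(50 − j63)

Z_in ≈ 78.8 + j81.9 Ω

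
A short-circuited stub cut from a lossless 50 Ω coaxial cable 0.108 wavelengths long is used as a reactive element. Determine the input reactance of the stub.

X_in ≈ 40.3 Ω (inductive)

βl = 2π × 0.108 = 38.9°
tan(βl) = 0.806
For a short-circuited stub, Z_in = jZ_0·tan(βl)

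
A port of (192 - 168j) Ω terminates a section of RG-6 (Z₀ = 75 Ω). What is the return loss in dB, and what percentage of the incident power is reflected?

RL ≈ 3.76 dB; 42.1% of incident power reflected

Γ = (117 − j168)/(267 − j168), |Γ| = 0.649
RL = −20·log₁₀(0.649) = 3.76 dB
P_refl/P_inc = |Γ|² = 0.421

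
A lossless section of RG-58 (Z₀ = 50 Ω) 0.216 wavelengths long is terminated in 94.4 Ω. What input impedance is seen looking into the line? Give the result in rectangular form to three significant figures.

βl = 2π × 0.216 = 77.8°
tan(βl) = tan(77.8°) = 4.61
Z_in = Z_0·(Z_L + jZ_0·tanβl)/(Z_0 + jZ_L·tanβl)
     = 50·(94.4 + j230)/(50 + j435)

Z_in ≈ 27.4 − j7.7 Ω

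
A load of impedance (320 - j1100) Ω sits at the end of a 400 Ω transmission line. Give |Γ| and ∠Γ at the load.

Γ ≈ 0.839 ∠ -37.4°

Γ = (Z_L − Z_0)/(Z_L + Z_0) = (-80 − j1100)/(720 − j1100)
|Γ| = 1100/1310 = 0.839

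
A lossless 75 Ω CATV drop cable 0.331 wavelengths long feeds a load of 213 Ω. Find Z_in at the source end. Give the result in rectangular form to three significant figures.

βl = 2π × 0.331 = 119°
tan(βl) = tan(119°) = -1.79
Z_in = Z_0·(Z_L + jZ_0·tanβl)/(Z_0 + jZ_L·tanβl)
     = 75·(213 − j134)/(75 − j382)

Z_in ≈ 33.3 + j35.3 Ω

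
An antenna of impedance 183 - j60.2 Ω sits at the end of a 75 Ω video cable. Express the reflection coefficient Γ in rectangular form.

Γ ≈ 0.449 − j0.129

Γ = (Z_L − Z_0)/(Z_L + Z_0) = (108 − j60.2)/(258 − j60.2)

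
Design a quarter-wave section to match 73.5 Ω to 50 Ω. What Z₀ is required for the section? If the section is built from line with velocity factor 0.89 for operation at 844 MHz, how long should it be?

Z_qwt ≈ 60.6 Ω; length ≈ 7.91 cm

Z_qwt = √(Z_0·R_L) = √(50 × 73.5) = √3675
λ = 0.89·c/f = 0.316 m, so l = λ/4 = 0.0791 m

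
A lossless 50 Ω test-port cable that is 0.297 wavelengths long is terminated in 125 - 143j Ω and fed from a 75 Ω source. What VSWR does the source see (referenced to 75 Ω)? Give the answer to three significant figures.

VSWR ≈ 7.89

βl = 2π × 0.297 = 107°
tan(βl) = -3.29
Z_in = Z_0·(Z_L + jZ_0·tanβl)/(Z_0 + jZ_L·tanβl) = 10.7 + j26.1 Ω
Γ_s = (Z_in − Z_s)/(Z_in + Z_s) = (-64.3 + j26.1)/(85.7 + j26.1), |Γ_s| = 0.775
VSWR = (1 + |Γ_s|)/(1 − |Γ_s|)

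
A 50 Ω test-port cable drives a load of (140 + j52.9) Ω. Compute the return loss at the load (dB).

RL ≈ 5.53 dB

Γ = (90 + j52.9)/(190 + j52.9), |Γ| = 0.529
RL = −20·log₁₀|Γ| = −20·log₁₀(0.529)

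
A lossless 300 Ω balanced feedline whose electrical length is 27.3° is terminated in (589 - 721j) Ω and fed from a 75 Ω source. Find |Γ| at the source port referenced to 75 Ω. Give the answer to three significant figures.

tan(βl) = 0.516
Z_in = Z_0·(Z_L + jZ_0·tanβl)/(Z_0 + jZ_L·tanβl) = 123 − j308 Ω
Γ_s = (Z_in − Z_s)/(Z_in + Z_s) = (48.4 − j308)/(198 − j308), |Γ_s| = 0.851

|Γ| ≈ 0.851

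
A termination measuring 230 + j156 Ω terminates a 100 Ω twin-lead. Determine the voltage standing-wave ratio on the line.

VSWR ≈ 3.51

Γ = (Z_L − Z_0)/(Z_L + Z_0) = (130 + j156)/(330 + j156)
|Γ| = 203/365 = 0.556
VSWR = (1 + |Γ|)/(1 − |Γ|) = 1.56/0.444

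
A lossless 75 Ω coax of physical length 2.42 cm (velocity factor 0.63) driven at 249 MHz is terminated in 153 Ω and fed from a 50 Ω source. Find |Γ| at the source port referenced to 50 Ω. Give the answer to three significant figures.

|Γ| ≈ 0.5

λ = v/f = 0.63·c / 249 MHz = 0.759 m
βl = 2π·l/λ = 2π × 0.0319 = 11.5°
tan(βl) = 0.203
Z_in = Z_0·(Z_L + jZ_0·tanβl)/(Z_0 + jZ_L·tanβl) = 136 − j41.1 Ω
Γ_s = (Z_in − Z_s)/(Z_in + Z_s) = (86 − j41.1)/(186 − j41.1), |Γ_s| = 0.5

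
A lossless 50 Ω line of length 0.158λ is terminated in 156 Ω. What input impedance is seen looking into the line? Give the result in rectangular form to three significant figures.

Z_in ≈ 21.9 − j28 Ω

βl = 2π × 0.158 = 56.9°
tan(βl) = tan(56.9°) = 1.53
Z_in = Z_0·(Z_L + jZ_0·tanβl)/(Z_0 + jZ_L·tanβl)
     = 50·(156 + j76.6)/(50 + j239)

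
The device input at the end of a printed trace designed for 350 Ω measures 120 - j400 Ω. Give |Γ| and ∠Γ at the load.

Γ = (Z_L − Z_0)/(Z_L + Z_0) = (-230 − j400)/(470 − j400)
|Γ| = 461/617 = 0.748

Γ ≈ 0.748 ∠ -79.5°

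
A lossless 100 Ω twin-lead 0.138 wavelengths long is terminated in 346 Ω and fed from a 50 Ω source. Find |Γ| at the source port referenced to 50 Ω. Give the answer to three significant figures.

βl = 2π × 0.138 = 49.7°
tan(βl) = 1.18
Z_in = Z_0·(Z_L + jZ_0·tanβl)/(Z_0 + jZ_L·tanβl) = 46.9 − j73.4 Ω
Γ_s = (Z_in − Z_s)/(Z_in + Z_s) = (-3.1 − j73.4)/(96.9 − j73.4), |Γ_s| = 0.604

|Γ| ≈ 0.604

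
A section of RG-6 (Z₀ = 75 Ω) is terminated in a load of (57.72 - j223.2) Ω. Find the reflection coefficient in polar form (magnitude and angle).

Γ ≈ 0.862 ∠ -35.2°

Γ = (Z_L − Z_0)/(Z_L + Z_0) = (-17.28 − j223.2)/(132.7 − j223.2)
|Γ| = 224/260 = 0.862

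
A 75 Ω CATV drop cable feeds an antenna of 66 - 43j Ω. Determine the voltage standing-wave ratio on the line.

VSWR ≈ 1.85

Γ = (Z_L − Z_0)/(Z_L + Z_0) = (-9 − j43)/(141 − j43)
|Γ| = 43.9/147 = 0.298
VSWR = (1 + |Γ|)/(1 − |Γ|) = 1.3/0.702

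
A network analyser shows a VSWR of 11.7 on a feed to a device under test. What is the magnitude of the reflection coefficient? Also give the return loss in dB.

|Γ| = (S − 1)/(S + 1) = (11.7 − 1)/(11.7 + 1) = 10.7/12.7
RL = −20·log₁₀|Γ| = −20·log₁₀(0.843)

|Γ| ≈ 0.843; return loss ≈ 1.49 dB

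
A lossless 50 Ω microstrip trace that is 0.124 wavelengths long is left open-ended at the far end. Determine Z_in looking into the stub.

Z_in ≈ −j50.6 Ω

βl = 2π × 0.124 = 44.6°
tan(βl) = 0.988
For an open-ended stub, Z_in = −jZ_0·cot(βl) = −jZ_0/tan(βl)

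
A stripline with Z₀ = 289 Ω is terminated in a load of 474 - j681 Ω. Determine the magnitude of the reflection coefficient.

Γ = (Z_L − Z_0)/(Z_L + Z_0) = (185 − j681)/(763 − j681)
|Γ| = 706/1020

|Γ| ≈ 0.69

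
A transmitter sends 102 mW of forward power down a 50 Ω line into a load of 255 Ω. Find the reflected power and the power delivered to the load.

Γ = (255 − 50)/(255 + 50) = 0.672
|Γ|² = 0.452
P_refl = |Γ|²·P_inc = 46.1 mW, P_del = (1 − |Γ|²)·P_inc = 55.9 mW

P_reflected ≈ 46.1 mW; P_delivered ≈ 55.9 mW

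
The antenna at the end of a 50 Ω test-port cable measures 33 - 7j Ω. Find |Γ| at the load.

Γ = (Z_L − Z_0)/(Z_L + Z_0) = (-17 − j7)/(83 − j7)
|Γ| = 18.4/83.3

|Γ| ≈ 0.221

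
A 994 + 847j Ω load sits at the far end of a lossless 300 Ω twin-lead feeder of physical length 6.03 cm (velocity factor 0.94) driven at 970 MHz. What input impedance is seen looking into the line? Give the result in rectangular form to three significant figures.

Z_in ≈ 61.2 − j129 Ω

λ = v/f = 0.94·c / 970 MHz = 0.291 m
βl = 2π·l/λ = 2π × 0.207 = 74.7°
tan(βl) = tan(74.7°) = 3.65
Z_in = Z_0·(Z_L + jZ_0·tanβl)/(Z_0 + jZ_L·tanβl)
     = 300·(994 + j1940)/(-2790 + j3630)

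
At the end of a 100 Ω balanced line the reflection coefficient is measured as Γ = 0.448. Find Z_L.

Z_L = Z_0·(1 + Γ)/(1 − Γ) = 100·(1.45)/(0.552)

Z_L ≈ 262 Ω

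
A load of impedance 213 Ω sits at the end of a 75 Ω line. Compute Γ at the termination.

Γ = 0.479

Γ = (Z_L − Z_0)/(Z_L + Z_0) = (213 − 75)/(213 + 75) = 138/288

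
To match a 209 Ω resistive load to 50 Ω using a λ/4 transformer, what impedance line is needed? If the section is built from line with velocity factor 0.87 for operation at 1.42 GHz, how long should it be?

Z_qwt ≈ 102 Ω; length ≈ 4.6 cm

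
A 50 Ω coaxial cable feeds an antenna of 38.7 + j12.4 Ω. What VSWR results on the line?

Γ = (Z_L − Z_0)/(Z_L + Z_0) = (-11.3 + j12.4)/(88.7 + j12.4)
|Γ| = 16.8/89.6 = 0.187
VSWR = (1 + |Γ|)/(1 − |Γ|) = 1.19/0.813

VSWR ≈ 1.46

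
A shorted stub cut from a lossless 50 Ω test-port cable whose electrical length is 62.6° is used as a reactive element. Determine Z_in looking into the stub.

Z_in ≈ +j96.5 Ω

tan(βl) = 1.93
For a shorted stub, Z_in = jZ_0·tan(βl)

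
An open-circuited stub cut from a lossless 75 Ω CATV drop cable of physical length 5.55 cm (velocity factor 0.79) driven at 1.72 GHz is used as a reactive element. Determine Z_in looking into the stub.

Z_in ≈ +j107 Ω

λ = v/f = 0.79·c / 1.72 GHz = 0.138 m
βl = 2π·l/λ = 2π × 0.403 = 145°
tan(βl) = -0.7
For an open-circuited stub, Z_in = −jZ_0·cot(βl) = −jZ_0/tan(βl)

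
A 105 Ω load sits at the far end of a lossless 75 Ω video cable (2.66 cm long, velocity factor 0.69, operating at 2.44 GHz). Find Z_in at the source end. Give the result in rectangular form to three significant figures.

λ = v/f = 0.69·c / 2.44 GHz = 0.0848 m
βl = 2π·l/λ = 2π × 0.314 = 113°
tan(βl) = tan(113°) = -2.37
Z_in = Z_0·(Z_L + jZ_0·tanβl)/(Z_0 + jZ_L·tanβl)
     = 75·(105 − j178)/(75 − j249)

Z_in ≈ 57.9 + j14.2 Ω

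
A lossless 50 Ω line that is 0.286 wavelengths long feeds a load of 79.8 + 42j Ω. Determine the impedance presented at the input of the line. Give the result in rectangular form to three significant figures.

βl = 2π × 0.286 = 103°
tan(βl) = tan(103°) = -4.35
Z_in = Z_0·(Z_L + jZ_0·tanβl)/(Z_0 + jZ_L·tanβl)
     = 50·(79.8 − j175)/(233 − j347)

Z_in ≈ 22.8 − j3.75 Ω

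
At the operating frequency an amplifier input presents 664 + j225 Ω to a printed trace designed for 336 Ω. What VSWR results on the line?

VSWR ≈ 2.27

Γ = (Z_L − Z_0)/(Z_L + Z_0) = (328 + j225)/(1000 + j225)
|Γ| = 398/1020 = 0.388
VSWR = (1 + |Γ|)/(1 − |Γ|) = 1.39/0.612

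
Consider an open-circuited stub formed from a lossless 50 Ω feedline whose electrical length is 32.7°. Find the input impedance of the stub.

Z_in ≈ −j77.9 Ω

tan(βl) = 0.642
For an open-circuited stub, Z_in = −jZ_0·cot(βl) = −jZ_0/tan(βl)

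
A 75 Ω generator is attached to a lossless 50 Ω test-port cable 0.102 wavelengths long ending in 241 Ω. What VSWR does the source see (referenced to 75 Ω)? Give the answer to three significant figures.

βl = 2π × 0.102 = 36.7°
tan(βl) = 0.746
Z_in = Z_0·(Z_L + jZ_0·tanβl)/(Z_0 + jZ_L·tanβl) = 26.9 − j59.5 Ω
Γ_s = (Z_in − Z_s)/(Z_in + Z_s) = (-48.1 − j59.5)/(102 − j59.5), |Γ_s| = 0.648
VSWR = (1 + |Γ_s|)/(1 − |Γ_s|)

VSWR ≈ 4.69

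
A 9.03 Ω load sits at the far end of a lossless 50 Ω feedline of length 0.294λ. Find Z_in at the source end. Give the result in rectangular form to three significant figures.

βl = 2π × 0.294 = 106°
tan(βl) = tan(106°) = -3.52
Z_in = Z_0·(Z_L + jZ_0·tanβl)/(Z_0 + jZ_L·tanβl)
     = 50·(9.03 − j176)/(50 − j31.8)

Z_in ≈ 86.3 − j121 Ω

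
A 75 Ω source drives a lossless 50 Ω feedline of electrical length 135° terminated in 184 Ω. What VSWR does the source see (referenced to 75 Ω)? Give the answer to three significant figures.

tan(βl) = -1
Z_in = Z_0·(Z_L + jZ_0·tanβl)/(Z_0 + jZ_L·tanβl) = 25.3 + j43.1 Ω
Γ_s = (Z_in − Z_s)/(Z_in + Z_s) = (-49.7 + j43.1)/(100 + j43.1), |Γ_s| = 0.603
VSWR = (1 + |Γ_s|)/(1 − |Γ_s|)

VSWR ≈ 4.03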